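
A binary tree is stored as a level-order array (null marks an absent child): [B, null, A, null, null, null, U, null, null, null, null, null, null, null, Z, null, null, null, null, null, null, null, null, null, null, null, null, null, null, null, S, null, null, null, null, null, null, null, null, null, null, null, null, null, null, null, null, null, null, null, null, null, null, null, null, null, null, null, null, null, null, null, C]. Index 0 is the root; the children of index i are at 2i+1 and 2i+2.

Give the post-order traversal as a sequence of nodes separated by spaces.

Post-order visits the left subtree, then the right subtree, then the node.
At B: no left child.
At B: go right to A.
  At A: no left child.
  At A: go right to U.
    At U: no left child.
    At U: go right to Z.
      At Z: no left child.
      At Z: go right to S.
        At S: no left child.
        At S: go right to C.
          C is a leaf — visit C.
        Visit S.
      Visit Z.
    Visit U.
  Visit A.
Visit B.

C S Z U A B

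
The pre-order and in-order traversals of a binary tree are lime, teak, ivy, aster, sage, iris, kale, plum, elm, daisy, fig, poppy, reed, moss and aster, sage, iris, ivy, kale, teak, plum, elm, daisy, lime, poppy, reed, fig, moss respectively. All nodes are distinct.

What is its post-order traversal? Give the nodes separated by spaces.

iris sage aster kale ivy daisy elm plum teak reed poppy moss fig lime

The first element of pre-order is the root; it splits in-order into left and right subtrees.
Root lime: left subtree has 9 nodes {aster, sage, iris, ivy, kale, teak, plum, elm, daisy}, right has 4 {poppy, reed, fig, moss}.
  Root teak: left subtree has 5 nodes {aster, sage, iris, ivy, kale}, right has 3 {plum, elm, daisy}.
    Root ivy: left subtree has 3 nodes {aster, sage, iris}, right has 1 {kale}.
      Root aster: left subtree has 0 nodes { }, right has 2 {sage, iris}.
        Root sage: left subtree has 0 nodes { }, right has 1 {iris}.
    Root plum: left subtree has 0 nodes { }, right has 2 {elm, daisy}.
      Root elm: left subtree has 0 nodes { }, right has 1 {daisy}.
  Root fig: left subtree has 2 nodes {poppy, reed}, right has 1 {moss}.
    Root poppy: left subtree has 0 nodes { }, right has 1 {reed}.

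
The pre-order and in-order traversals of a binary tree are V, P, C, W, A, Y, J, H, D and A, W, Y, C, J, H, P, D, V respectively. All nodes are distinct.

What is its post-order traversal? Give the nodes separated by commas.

The first element of pre-order is the root; it splits in-order into left and right subtrees.
Root V: left subtree has 8 nodes {A, W, Y, C, J, H, P, D}, right has 0 { }.
  Root P: left subtree has 6 nodes {A, W, Y, C, J, H}, right has 1 {D}.
    Root C: left subtree has 3 nodes {A, W, Y}, right has 2 {J, H}.
      Root W: left subtree has 1 node {A}, right has 1 {Y}.
      Root J: left subtree has 0 nodes { }, right has 1 {H}.

A, Y, W, H, J, C, D, P, V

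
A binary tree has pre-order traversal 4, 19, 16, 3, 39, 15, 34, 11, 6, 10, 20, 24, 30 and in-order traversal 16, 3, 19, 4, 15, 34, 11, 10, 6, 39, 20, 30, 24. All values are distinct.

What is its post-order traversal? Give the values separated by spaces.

3 16 19 10 6 11 34 15 30 24 20 39 4

The first element of pre-order is the root; it splits in-order into left and right subtrees.
Root 4: left subtree has 3 nodes {16, 3, 19}, right has 9 {15, 34, 11, 10, 6, 39, 20, 30, 24}.
  Root 19: left subtree has 2 nodes {16, 3}, right has 0 { }.
    Root 16: left subtree has 0 nodes { }, right has 1 {3}.
  Root 39: left subtree has 5 nodes {15, 34, 11, 10, 6}, right has 3 {20, 30, 24}.
    Root 15: left subtree has 0 nodes { }, right has 4 {34, 11, 10, 6}.
      Root 34: left subtree has 0 nodes { }, right has 3 {11, 10, 6}.
        Root 11: left subtree has 0 nodes { }, right has 2 {10, 6}.
          Root 6: left subtree has 1 node {10}, right has 0 { }.
    Root 20: left subtree has 0 nodes { }, right has 2 {30, 24}.
      Root 24: left subtree has 1 node {30}, right has 0 { }.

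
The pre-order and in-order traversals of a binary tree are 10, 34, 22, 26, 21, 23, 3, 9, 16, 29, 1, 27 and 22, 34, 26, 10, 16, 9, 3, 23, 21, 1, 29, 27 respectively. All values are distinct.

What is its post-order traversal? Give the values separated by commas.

The first element of pre-order is the root; it splits in-order into left and right subtrees.
Root 10: left subtree has 3 nodes {22, 34, 26}, right has 8 {16, 9, 3, 23, 21, 1, 29, 27}.
  Root 34: left subtree has 1 node {22}, right has 1 {26}.
  Root 21: left subtree has 4 nodes {16, 9, 3, 23}, right has 3 {1, 29, 27}.
    Root 23: left subtree has 3 nodes {16, 9, 3}, right has 0 { }.
      Root 3: left subtree has 2 nodes {16, 9}, right has 0 { }.
        Root 9: left subtree has 1 node {16}, right has 0 { }.
    Root 29: left subtree has 1 node {1}, right has 1 {27}.

22, 26, 34, 16, 9, 3, 23, 1, 27, 29, 21, 10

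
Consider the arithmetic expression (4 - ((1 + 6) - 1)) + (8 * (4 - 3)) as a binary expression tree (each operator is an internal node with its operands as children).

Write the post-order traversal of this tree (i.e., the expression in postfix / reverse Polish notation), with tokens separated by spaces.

4 1 6 + 1 - - 8 4 3 - * +

Post-order on an expression tree gives postfix notation: for each operator, emit left operand, right operand, then the operator.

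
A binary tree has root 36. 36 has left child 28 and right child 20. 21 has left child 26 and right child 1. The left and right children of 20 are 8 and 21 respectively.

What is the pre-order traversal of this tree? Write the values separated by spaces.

36 28 20 8 21 26 1

Pre-order visits the node, then its left subtree, then its right subtree.
Visit 36.
At 36: go left to 28.
  28 is a leaf — visit 28.
At 36: go right to 20.
  Visit 20.
  At 20: go left to 8.
    8 is a leaf — visit 8.
  At 20: go right to 21.
    Visit 21.
    At 21: go left to 26.
      26 is a leaf — visit 26.
    At 21: go right to 1.
      1 is a leaf — visit 1.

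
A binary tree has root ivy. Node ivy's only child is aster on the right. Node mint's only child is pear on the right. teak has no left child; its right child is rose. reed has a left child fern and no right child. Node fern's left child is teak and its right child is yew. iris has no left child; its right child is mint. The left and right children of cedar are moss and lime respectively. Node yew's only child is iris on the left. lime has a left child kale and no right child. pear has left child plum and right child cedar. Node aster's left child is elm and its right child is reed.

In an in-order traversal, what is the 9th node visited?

plum

In-order visits the left subtree, then the node, then the right subtree.
At ivy: no left child.
Visit ivy.
At ivy: go right to aster.
  At aster: go left to elm.
    elm is a leaf — visit elm.
  Visit aster.
  At aster: go right to reed.
    At reed: go left to fern.
      At fern: go left to teak.
        At teak: no left child.
        Visit teak.
        At teak: go right to rose.
          rose is a leaf — visit rose.
      Visit fern.
      At fern: go right to yew.
        At yew: go left to iris.
          At iris: no left child.
          Visit iris.
          At iris: go right to mint.
            At mint: no left child.
            Visit mint.
            At mint: go right to pear.
              At pear: go left to plum.
                plum is a leaf — visit plum.
              Visit pear.
              At pear: go right to cedar.
                At cedar: go left to moss.
                  moss is a leaf — visit moss.
                Visit cedar.
                At cedar: go right to lime.
                  At lime: go left to kale.
                    kale is a leaf — visit kale.
                  Visit lime.
                  At lime: no right child.
        Visit yew.
        At yew: no right child.
    Visit reed.
    At reed: no right child.
Full in-order sequence: ivy, elm, aster, teak, rose, fern, iris, mint, plum, pear, moss, cedar, kale, lime, yew, reed.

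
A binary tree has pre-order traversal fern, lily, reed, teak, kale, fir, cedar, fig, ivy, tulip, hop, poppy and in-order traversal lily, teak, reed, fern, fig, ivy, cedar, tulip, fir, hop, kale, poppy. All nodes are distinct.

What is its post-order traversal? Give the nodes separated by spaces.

teak reed lily ivy fig tulip cedar hop fir poppy kale fern

The first element of pre-order is the root; it splits in-order into left and right subtrees.
Root fern: left subtree has 3 nodes {lily, teak, reed}, right has 8 {fig, ivy, cedar, tulip, fir, hop, kale, poppy}.
  Root lily: left subtree has 0 nodes { }, right has 2 {teak, reed}.
    Root reed: left subtree has 1 node {teak}, right has 0 { }.
  Root kale: left subtree has 6 nodes {fig, ivy, cedar, tulip, fir, hop}, right has 1 {poppy}.
    Root fir: left subtree has 4 nodes {fig, ivy, cedar, tulip}, right has 1 {hop}.
      Root cedar: left subtree has 2 nodes {fig, ivy}, right has 1 {tulip}.
        Root fig: left subtree has 0 nodes { }, right has 1 {ivy}.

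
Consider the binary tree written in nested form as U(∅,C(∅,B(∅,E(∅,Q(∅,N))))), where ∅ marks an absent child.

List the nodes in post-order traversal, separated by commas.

N, Q, E, B, C, U

Post-order visits the left subtree, then the right subtree, then the node.
At U: no left child.
At U: go right to C.
  At C: no left child.
  At C: go right to B.
    At B: no left child.
    At B: go right to E.
      At E: no left child.
      At E: go right to Q.
        At Q: no left child.
        At Q: go right to N.
          N is a leaf — visit N.
        Visit Q.
      Visit E.
    Visit B.
  Visit C.
Visit U.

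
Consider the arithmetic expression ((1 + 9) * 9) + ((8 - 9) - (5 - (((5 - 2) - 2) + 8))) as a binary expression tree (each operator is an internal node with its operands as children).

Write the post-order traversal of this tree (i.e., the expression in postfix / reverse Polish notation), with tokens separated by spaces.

Post-order on an expression tree gives postfix notation: for each operator, emit left operand, right operand, then the operator.

1 9 + 9 * 8 9 - 5 5 2 - 2 - 8 + - - +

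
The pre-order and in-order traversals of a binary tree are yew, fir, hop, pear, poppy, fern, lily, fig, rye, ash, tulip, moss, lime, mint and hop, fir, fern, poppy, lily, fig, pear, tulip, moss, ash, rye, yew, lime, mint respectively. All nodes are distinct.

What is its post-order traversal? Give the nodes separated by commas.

hop, fern, fig, lily, poppy, moss, tulip, ash, rye, pear, fir, mint, lime, yew

The first element of pre-order is the root; it splits in-order into left and right subtrees.
Root yew: left subtree has 11 nodes {hop, fir, fern, poppy, lily, fig, pear, tulip, moss, ash, rye}, right has 2 {lime, mint}.
  Root fir: left subtree has 1 node {hop}, right has 9 {fern, poppy, lily, fig, pear, tulip, moss, ash, rye}.
    Root pear: left subtree has 4 nodes {fern, poppy, lily, fig}, right has 4 {tulip, moss, ash, rye}.
      Root poppy: left subtree has 1 node {fern}, right has 2 {lily, fig}.
        Root lily: left subtree has 0 nodes { }, right has 1 {fig}.
      Root rye: left subtree has 3 nodes {tulip, moss, ash}, right has 0 { }.
        Root ash: left subtree has 2 nodes {tulip, moss}, right has 0 { }.
          Root tulip: left subtree has 0 nodes { }, right has 1 {moss}.
  Root lime: left subtree has 0 nodes { }, right has 1 {mint}.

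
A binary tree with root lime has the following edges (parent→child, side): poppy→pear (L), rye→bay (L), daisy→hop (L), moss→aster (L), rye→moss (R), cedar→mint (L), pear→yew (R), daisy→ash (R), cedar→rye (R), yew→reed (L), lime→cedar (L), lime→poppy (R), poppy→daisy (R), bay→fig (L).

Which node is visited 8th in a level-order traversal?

bay

Level-order visits nodes level by level from the root, left to right within each level.
Level 0: lime
Level 1: cedar, poppy
Level 2: mint, rye, pear, daisy
Level 3: bay, moss, yew, hop, ash
Level 4: fig, aster, reed
Full level-order sequence: lime, cedar, poppy, mint, rye, pear, daisy, bay, moss, yew, hop, ash, fig, aster, reed.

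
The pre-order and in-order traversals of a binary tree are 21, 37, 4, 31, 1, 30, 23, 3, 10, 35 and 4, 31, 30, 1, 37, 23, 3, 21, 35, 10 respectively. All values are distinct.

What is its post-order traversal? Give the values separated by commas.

30, 1, 31, 4, 3, 23, 37, 35, 10, 21

The first element of pre-order is the root; it splits in-order into left and right subtrees.
Root 21: left subtree has 7 nodes {4, 31, 30, 1, 37, 23, 3}, right has 2 {35, 10}.
  Root 37: left subtree has 4 nodes {4, 31, 30, 1}, right has 2 {23, 3}.
    Root 4: left subtree has 0 nodes { }, right has 3 {31, 30, 1}.
      Root 31: left subtree has 0 nodes { }, right has 2 {30, 1}.
        Root 1: left subtree has 1 node {30}, right has 0 { }.
    Root 23: left subtree has 0 nodes { }, right has 1 {3}.
  Root 10: left subtree has 1 node {35}, right has 0 { }.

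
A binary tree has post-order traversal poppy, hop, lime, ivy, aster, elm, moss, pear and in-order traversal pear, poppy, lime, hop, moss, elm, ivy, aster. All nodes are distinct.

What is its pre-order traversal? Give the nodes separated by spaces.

pear moss lime poppy hop elm aster ivy

The last element of post-order is the root; it splits in-order into left and right subtrees.
Root pear: left subtree has 0 nodes { }, right has 7 {poppy, lime, hop, moss, elm, ivy, aster}.
  Root moss: left subtree has 3 nodes {poppy, lime, hop}, right has 3 {elm, ivy, aster}.
    Root lime: left subtree has 1 node {poppy}, right has 1 {hop}.
    Root elm: left subtree has 0 nodes { }, right has 2 {ivy, aster}.
      Root aster: left subtree has 1 node {ivy}, right has 0 { }.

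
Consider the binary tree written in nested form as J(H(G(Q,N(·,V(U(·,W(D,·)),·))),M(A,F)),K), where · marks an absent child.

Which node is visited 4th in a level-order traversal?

G

Level-order visits nodes level by level from the root, left to right within each level.
Level 0: J
Level 1: H, K
Level 2: G, M
Level 3: Q, N, A, F
Level 4: V
Level 5: U
Level 6: W
Level 7: D
Full level-order sequence: J, H, K, G, M, Q, N, A, F, V, U, W, D.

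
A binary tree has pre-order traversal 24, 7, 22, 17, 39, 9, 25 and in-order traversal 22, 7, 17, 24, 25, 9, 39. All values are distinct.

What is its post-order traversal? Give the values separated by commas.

22, 17, 7, 25, 9, 39, 24

The first element of pre-order is the root; it splits in-order into left and right subtrees.
Root 24: left subtree has 3 nodes {22, 7, 17}, right has 3 {25, 9, 39}.
  Root 7: left subtree has 1 node {22}, right has 1 {17}.
  Root 39: left subtree has 2 nodes {25, 9}, right has 0 { }.
    Root 9: left subtree has 1 node {25}, right has 0 { }.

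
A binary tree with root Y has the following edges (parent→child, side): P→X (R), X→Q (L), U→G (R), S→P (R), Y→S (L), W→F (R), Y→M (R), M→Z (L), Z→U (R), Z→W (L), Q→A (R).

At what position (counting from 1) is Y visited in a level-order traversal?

1

Level-order visits nodes level by level from the root, left to right within each level.
Level 0: Y
Level 1: S, M
Level 2: P, Z
Level 3: X, W, U
Level 4: Q, F, G
Level 5: A
Full level-order sequence: Y, S, M, P, Z, X, W, U, Q, F, G, A.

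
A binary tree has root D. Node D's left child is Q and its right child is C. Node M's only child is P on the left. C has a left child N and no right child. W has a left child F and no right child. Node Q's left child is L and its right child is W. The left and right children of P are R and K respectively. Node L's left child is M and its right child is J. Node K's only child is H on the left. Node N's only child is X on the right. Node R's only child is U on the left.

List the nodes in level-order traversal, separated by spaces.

Level-order visits nodes level by level from the root, left to right within each level.
Level 0: D
Level 1: Q, C
Level 2: L, W, N
Level 3: M, J, F, X
Level 4: P
Level 5: R, K
Level 6: U, H

D Q C L W N M J F X P R K U H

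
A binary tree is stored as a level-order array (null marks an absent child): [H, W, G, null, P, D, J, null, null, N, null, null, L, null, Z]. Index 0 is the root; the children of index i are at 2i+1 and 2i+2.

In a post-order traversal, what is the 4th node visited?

Post-order visits the left subtree, then the right subtree, then the node.
At H: go left to W.
  At W: no left child.
  At W: go right to P.
    At P: go left to N.
      N is a leaf — visit N.
    At P: no right child.
    Visit P.
  Visit W.
At H: go right to G.
  At G: go left to D.
    At D: no left child.
    At D: go right to L.
      L is a leaf — visit L.
    Visit D.
  At G: go right to J.
    At J: no left child.
    At J: go right to Z.
      Z is a leaf — visit Z.
    Visit J.
  Visit G.
Visit H.
Full post-order sequence: N, P, W, L, D, Z, J, G, H.

L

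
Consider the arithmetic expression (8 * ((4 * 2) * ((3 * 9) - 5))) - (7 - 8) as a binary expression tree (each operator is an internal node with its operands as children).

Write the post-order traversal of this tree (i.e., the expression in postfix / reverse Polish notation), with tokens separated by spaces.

Post-order on an expression tree gives postfix notation: for each operator, emit left operand, right operand, then the operator.

8 4 2 * 3 9 * 5 - * * 7 8 - -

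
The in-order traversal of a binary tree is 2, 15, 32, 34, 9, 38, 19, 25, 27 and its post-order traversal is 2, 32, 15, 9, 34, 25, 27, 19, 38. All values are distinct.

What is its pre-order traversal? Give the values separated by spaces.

38 34 15 2 32 9 19 27 25

The last element of post-order is the root; it splits in-order into left and right subtrees.
Root 38: left subtree has 5 nodes {2, 15, 32, 34, 9}, right has 3 {19, 25, 27}.
  Root 34: left subtree has 3 nodes {2, 15, 32}, right has 1 {9}.
    Root 15: left subtree has 1 node {2}, right has 1 {32}.
  Root 19: left subtree has 0 nodes { }, right has 2 {25, 27}.
    Root 27: left subtree has 1 node {25}, right has 0 { }.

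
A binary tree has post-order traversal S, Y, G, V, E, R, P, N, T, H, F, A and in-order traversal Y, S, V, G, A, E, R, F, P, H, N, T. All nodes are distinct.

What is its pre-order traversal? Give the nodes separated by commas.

A, V, Y, S, G, F, R, E, H, P, T, N

The last element of post-order is the root; it splits in-order into left and right subtrees.
Root A: left subtree has 4 nodes {Y, S, V, G}, right has 7 {E, R, F, P, H, N, T}.
  Root V: left subtree has 2 nodes {Y, S}, right has 1 {G}.
    Root Y: left subtree has 0 nodes { }, right has 1 {S}.
  Root F: left subtree has 2 nodes {E, R}, right has 4 {P, H, N, T}.
    Root R: left subtree has 1 node {E}, right has 0 { }.
    Root H: left subtree has 1 node {P}, right has 2 {N, T}.
      Root T: left subtree has 1 node {N}, right has 0 { }.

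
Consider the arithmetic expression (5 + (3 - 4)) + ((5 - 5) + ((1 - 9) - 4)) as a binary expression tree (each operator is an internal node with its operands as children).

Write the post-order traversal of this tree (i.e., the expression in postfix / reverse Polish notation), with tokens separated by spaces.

5 3 4 - + 5 5 - 1 9 - 4 - + +

Post-order on an expression tree gives postfix notation: for each operator, emit left operand, right operand, then the operator.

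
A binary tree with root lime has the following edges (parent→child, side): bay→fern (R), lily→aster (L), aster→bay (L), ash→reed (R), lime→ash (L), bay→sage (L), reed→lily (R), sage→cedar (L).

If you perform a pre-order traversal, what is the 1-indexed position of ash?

Pre-order visits the node, then its left subtree, then its right subtree.
Visit lime.
At lime: go left to ash.
  Visit ash.
  At ash: no left child.
  At ash: go right to reed.
    Visit reed.
    At reed: no left child.
    At reed: go right to lily.
      Visit lily.
      At lily: go left to aster.
        Visit aster.
        At aster: go left to bay.
          Visit bay.
          At bay: go left to sage.
            Visit sage.
            At sage: go left to cedar.
              cedar is a leaf — visit cedar.
            At sage: no right child.
          At bay: go right to fern.
            fern is a leaf — visit fern.
        At aster: no right child.
      At lily: no right child.
At lime: no right child.
Full pre-order sequence: lime, ash, reed, lily, aster, bay, sage, cedar, fern.

2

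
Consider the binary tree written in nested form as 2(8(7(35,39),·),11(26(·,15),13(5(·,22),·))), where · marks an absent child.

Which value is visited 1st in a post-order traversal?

35

Post-order visits the left subtree, then the right subtree, then the node.
At 2: go left to 8.
  At 8: go left to 7.
    At 7: go left to 35.
      35 is a leaf — visit 35.
    At 7: go right to 39.
      39 is a leaf — visit 39.
    Visit 7.
  At 8: no right child.
  Visit 8.
At 2: go right to 11.
  At 11: go left to 26.
    At 26: no left child.
    At 26: go right to 15.
      15 is a leaf — visit 15.
    Visit 26.
  At 11: go right to 13.
    At 13: go left to 5.
      At 5: no left child.
      At 5: go right to 22.
        22 is a leaf — visit 22.
      Visit 5.
    At 13: no right child.
    Visit 13.
  Visit 11.
Visit 2.
Full post-order sequence: 35, 39, 7, 8, 15, 26, 22, 5, 13, 11, 2.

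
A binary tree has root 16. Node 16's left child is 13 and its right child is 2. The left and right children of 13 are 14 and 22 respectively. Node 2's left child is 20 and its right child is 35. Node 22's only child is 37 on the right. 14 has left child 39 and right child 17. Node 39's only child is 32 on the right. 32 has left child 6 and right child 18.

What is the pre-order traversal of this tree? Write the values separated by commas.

16, 13, 14, 39, 32, 6, 18, 17, 22, 37, 2, 20, 35

Pre-order visits the node, then its left subtree, then its right subtree.
Visit 16.
At 16: go left to 13.
  Visit 13.
  At 13: go left to 14.
    Visit 14.
    At 14: go left to 39.
      Visit 39.
      At 39: no left child.
      At 39: go right to 32.
        Visit 32.
        At 32: go left to 6.
          6 is a leaf — visit 6.
        At 32: go right to 18.
          18 is a leaf — visit 18.
    At 14: go right to 17.
      17 is a leaf — visit 17.
  At 13: go right to 22.
    Visit 22.
    At 22: no left child.
    At 22: go right to 37.
      37 is a leaf — visit 37.
At 16: go right to 2.
  Visit 2.
  At 2: go left to 20.
    20 is a leaf — visit 20.
  At 2: go right to 35.
    35 is a leaf — visit 35.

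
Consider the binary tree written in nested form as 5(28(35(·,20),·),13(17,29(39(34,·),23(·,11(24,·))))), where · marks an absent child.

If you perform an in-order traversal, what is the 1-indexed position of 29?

In-order visits the left subtree, then the node, then the right subtree.
At 5: go left to 28.
  At 28: go left to 35.
    At 35: no left child.
    Visit 35.
    At 35: go right to 20.
      20 is a leaf — visit 20.
  Visit 28.
  At 28: no right child.
Visit 5.
At 5: go right to 13.
  At 13: go left to 17.
    17 is a leaf — visit 17.
  Visit 13.
  At 13: go right to 29.
    At 29: go left to 39.
      At 39: go left to 34.
        34 is a leaf — visit 34.
      Visit 39.
      At 39: no right child.
    Visit 29.
    At 29: go right to 23.
      At 23: no left child.
      Visit 23.
      At 23: go right to 11.
        At 11: go left to 24.
          24 is a leaf — visit 24.
        Visit 11.
        At 11: no right child.
Full in-order sequence: 35, 20, 28, 5, 17, 13, 34, 39, 29, 23, 24, 11.

9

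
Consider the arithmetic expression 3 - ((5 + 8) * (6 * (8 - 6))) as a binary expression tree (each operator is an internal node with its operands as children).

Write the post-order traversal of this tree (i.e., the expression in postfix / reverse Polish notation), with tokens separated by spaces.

3 5 8 + 6 8 6 - * * -

Post-order on an expression tree gives postfix notation: for each operator, emit left operand, right operand, then the operator.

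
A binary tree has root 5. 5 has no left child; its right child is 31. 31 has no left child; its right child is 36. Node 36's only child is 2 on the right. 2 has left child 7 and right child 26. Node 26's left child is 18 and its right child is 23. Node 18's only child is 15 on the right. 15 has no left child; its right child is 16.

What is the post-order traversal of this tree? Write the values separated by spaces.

7 16 15 18 23 26 2 36 31 5

Post-order visits the left subtree, then the right subtree, then the node.
At 5: no left child.
At 5: go right to 31.
  At 31: no left child.
  At 31: go right to 36.
    At 36: no left child.
    At 36: go right to 2.
      At 2: go left to 7.
        7 is a leaf — visit 7.
      At 2: go right to 26.
        At 26: go left to 18.
          At 18: no left child.
          At 18: go right to 15.
            At 15: no left child.
            At 15: go right to 16.
              16 is a leaf — visit 16.
            Visit 15.
          Visit 18.
        At 26: go right to 23.
          23 is a leaf — visit 23.
        Visit 26.
      Visit 2.
    Visit 36.
  Visit 31.
Visit 5.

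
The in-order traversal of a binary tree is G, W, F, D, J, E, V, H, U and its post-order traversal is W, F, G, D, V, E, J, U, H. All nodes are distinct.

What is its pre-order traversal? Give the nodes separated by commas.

The last element of post-order is the root; it splits in-order into left and right subtrees.
Root H: left subtree has 7 nodes {G, W, F, D, J, E, V}, right has 1 {U}.
  Root J: left subtree has 4 nodes {G, W, F, D}, right has 2 {E, V}.
    Root D: left subtree has 3 nodes {G, W, F}, right has 0 { }.
      Root G: left subtree has 0 nodes { }, right has 2 {W, F}.
        Root F: left subtree has 1 node {W}, right has 0 { }.
    Root E: left subtree has 0 nodes { }, right has 1 {V}.

H, J, D, G, F, W, E, V, U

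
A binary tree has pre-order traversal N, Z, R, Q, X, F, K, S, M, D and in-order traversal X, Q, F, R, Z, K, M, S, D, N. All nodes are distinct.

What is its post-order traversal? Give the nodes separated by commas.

The first element of pre-order is the root; it splits in-order into left and right subtrees.
Root N: left subtree has 9 nodes {X, Q, F, R, Z, K, M, S, D}, right has 0 { }.
  Root Z: left subtree has 4 nodes {X, Q, F, R}, right has 4 {K, M, S, D}.
    Root R: left subtree has 3 nodes {X, Q, F}, right has 0 { }.
      Root Q: left subtree has 1 node {X}, right has 1 {F}.
    Root K: left subtree has 0 nodes { }, right has 3 {M, S, D}.
      Root S: left subtree has 1 node {M}, right has 1 {D}.

X, F, Q, R, M, D, S, K, Z, N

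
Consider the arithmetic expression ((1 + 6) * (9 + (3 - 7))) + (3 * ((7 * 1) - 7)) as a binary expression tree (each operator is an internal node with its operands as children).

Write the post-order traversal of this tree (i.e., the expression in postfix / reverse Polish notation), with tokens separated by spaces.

1 6 + 9 3 7 - + * 3 7 1 * 7 - * +

Post-order on an expression tree gives postfix notation: for each operator, emit left operand, right operand, then the operator.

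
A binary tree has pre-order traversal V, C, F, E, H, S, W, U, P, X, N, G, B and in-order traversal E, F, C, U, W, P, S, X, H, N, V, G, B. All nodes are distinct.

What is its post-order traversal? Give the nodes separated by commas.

E, F, U, P, W, X, S, N, H, C, B, G, V

The first element of pre-order is the root; it splits in-order into left and right subtrees.
Root V: left subtree has 10 nodes {E, F, C, U, W, P, S, X, H, N}, right has 2 {G, B}.
  Root C: left subtree has 2 nodes {E, F}, right has 7 {U, W, P, S, X, H, N}.
    Root F: left subtree has 1 node {E}, right has 0 { }.
    Root H: left subtree has 5 nodes {U, W, P, S, X}, right has 1 {N}.
      Root S: left subtree has 3 nodes {U, W, P}, right has 1 {X}.
        Root W: left subtree has 1 node {U}, right has 1 {P}.
  Root G: left subtree has 0 nodes { }, right has 1 {B}.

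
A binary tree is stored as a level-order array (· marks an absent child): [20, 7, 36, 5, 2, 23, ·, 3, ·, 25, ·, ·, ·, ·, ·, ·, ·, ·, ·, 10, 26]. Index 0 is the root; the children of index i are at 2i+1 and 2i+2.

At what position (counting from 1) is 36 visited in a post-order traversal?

Post-order visits the left subtree, then the right subtree, then the node.
At 20: go left to 7.
  At 7: go left to 5.
    At 5: go left to 3.
      3 is a leaf — visit 3.
    At 5: no right child.
    Visit 5.
  At 7: go right to 2.
    At 2: go left to 25.
      At 25: go left to 10.
        10 is a leaf — visit 10.
      At 25: go right to 26.
        26 is a leaf — visit 26.
      Visit 25.
    At 2: no right child.
    Visit 2.
  Visit 7.
At 20: go right to 36.
  At 36: go left to 23.
    23 is a leaf — visit 23.
  At 36: no right child.
  Visit 36.
Visit 20.
Full post-order sequence: 3, 5, 10, 26, 25, 2, 7, 23, 36, 20.

9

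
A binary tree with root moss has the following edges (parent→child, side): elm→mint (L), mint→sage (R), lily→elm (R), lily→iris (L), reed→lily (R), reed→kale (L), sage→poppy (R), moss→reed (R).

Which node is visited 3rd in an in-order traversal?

reed

In-order visits the left subtree, then the node, then the right subtree.
At moss: no left child.
Visit moss.
At moss: go right to reed.
  At reed: go left to kale.
    kale is a leaf — visit kale.
  Visit reed.
  At reed: go right to lily.
    At lily: go left to iris.
      iris is a leaf — visit iris.
    Visit lily.
    At lily: go right to elm.
      At elm: go left to mint.
        At mint: no left child.
        Visit mint.
        At mint: go right to sage.
          At sage: no left child.
          Visit sage.
          At sage: go right to poppy.
            poppy is a leaf — visit poppy.
      Visit elm.
      At elm: no right child.
Full in-order sequence: moss, kale, reed, iris, lily, mint, sage, poppy, elm.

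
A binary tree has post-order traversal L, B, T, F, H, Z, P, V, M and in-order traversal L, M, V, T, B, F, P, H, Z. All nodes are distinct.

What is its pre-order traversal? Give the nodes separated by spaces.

The last element of post-order is the root; it splits in-order into left and right subtrees.
Root M: left subtree has 1 node {L}, right has 7 {V, T, B, F, P, H, Z}.
  Root V: left subtree has 0 nodes { }, right has 6 {T, B, F, P, H, Z}.
    Root P: left subtree has 3 nodes {T, B, F}, right has 2 {H, Z}.
      Root F: left subtree has 2 nodes {T, B}, right has 0 { }.
        Root T: left subtree has 0 nodes { }, right has 1 {B}.
      Root Z: left subtree has 1 node {H}, right has 0 { }.

M L V P F T B Z H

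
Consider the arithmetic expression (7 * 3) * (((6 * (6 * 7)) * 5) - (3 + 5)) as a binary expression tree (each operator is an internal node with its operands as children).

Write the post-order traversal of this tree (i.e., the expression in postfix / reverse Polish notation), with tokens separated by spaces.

7 3 * 6 6 7 * * 5 * 3 5 + - *

Post-order on an expression tree gives postfix notation: for each operator, emit left operand, right operand, then the operator.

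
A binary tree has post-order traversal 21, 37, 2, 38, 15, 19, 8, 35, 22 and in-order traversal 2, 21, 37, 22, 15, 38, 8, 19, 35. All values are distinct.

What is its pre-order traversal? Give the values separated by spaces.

The last element of post-order is the root; it splits in-order into left and right subtrees.
Root 22: left subtree has 3 nodes {2, 21, 37}, right has 5 {15, 38, 8, 19, 35}.
  Root 2: left subtree has 0 nodes { }, right has 2 {21, 37}.
    Root 37: left subtree has 1 node {21}, right has 0 { }.
  Root 35: left subtree has 4 nodes {15, 38, 8, 19}, right has 0 { }.
    Root 8: left subtree has 2 nodes {15, 38}, right has 1 {19}.
      Root 15: left subtree has 0 nodes { }, right has 1 {38}.

22 2 37 21 35 8 15 38 19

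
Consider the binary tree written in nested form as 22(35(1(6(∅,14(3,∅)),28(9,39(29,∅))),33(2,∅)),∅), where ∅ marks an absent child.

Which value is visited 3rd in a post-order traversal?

Post-order visits the left subtree, then the right subtree, then the node.
At 22: go left to 35.
  At 35: go left to 1.
    At 1: go left to 6.
      At 6: no left child.
      At 6: go right to 14.
        At 14: go left to 3.
          3 is a leaf — visit 3.
        At 14: no right child.
        Visit 14.
      Visit 6.
    At 1: go right to 28.
      At 28: go left to 9.
        9 is a leaf — visit 9.
      At 28: go right to 39.
        At 39: go left to 29.
          29 is a leaf — visit 29.
        At 39: no right child.
        Visit 39.
      Visit 28.
    Visit 1.
  At 35: go right to 33.
    At 33: go left to 2.
      2 is a leaf — visit 2.
    At 33: no right child.
    Visit 33.
  Visit 35.
At 22: no right child.
Visit 22.
Full post-order sequence: 3, 14, 6, 9, 29, 39, 28, 1, 2, 33, 35, 22.

6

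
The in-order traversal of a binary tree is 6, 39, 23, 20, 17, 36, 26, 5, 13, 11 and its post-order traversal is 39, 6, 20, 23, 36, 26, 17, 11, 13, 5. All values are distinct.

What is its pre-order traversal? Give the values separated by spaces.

The last element of post-order is the root; it splits in-order into left and right subtrees.
Root 5: left subtree has 7 nodes {6, 39, 23, 20, 17, 36, 26}, right has 2 {13, 11}.
  Root 17: left subtree has 4 nodes {6, 39, 23, 20}, right has 2 {36, 26}.
    Root 23: left subtree has 2 nodes {6, 39}, right has 1 {20}.
      Root 6: left subtree has 0 nodes { }, right has 1 {39}.
    Root 26: left subtree has 1 node {36}, right has 0 { }.
  Root 13: left subtree has 0 nodes { }, right has 1 {11}.

5 17 23 6 39 20 26 36 13 11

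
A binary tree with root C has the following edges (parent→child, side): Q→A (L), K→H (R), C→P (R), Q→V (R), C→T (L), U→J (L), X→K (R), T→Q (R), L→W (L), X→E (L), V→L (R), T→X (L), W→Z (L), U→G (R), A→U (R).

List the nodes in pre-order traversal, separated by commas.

C, T, X, E, K, H, Q, A, U, J, G, V, L, W, Z, P

Pre-order visits the node, then its left subtree, then its right subtree.
Visit C.
At C: go left to T.
  Visit T.
  At T: go left to X.
    Visit X.
    At X: go left to E.
      E is a leaf — visit E.
    At X: go right to K.
      Visit K.
      At K: no left child.
      At K: go right to H.
        H is a leaf — visit H.
  At T: go right to Q.
    Visit Q.
    At Q: go left to A.
      Visit A.
      At A: no left child.
      At A: go right to U.
        Visit U.
        At U: go left to J.
          J is a leaf — visit J.
        At U: go right to G.
          G is a leaf — visit G.
    At Q: go right to V.
      Visit V.
      At V: no left child.
      At V: go right to L.
        Visit L.
        At L: go left to W.
          Visit W.
          At W: go left to Z.
            Z is a leaf — visit Z.
          At W: no right child.
        At L: no right child.
At C: go right to P.
  P is a leaf — visit P.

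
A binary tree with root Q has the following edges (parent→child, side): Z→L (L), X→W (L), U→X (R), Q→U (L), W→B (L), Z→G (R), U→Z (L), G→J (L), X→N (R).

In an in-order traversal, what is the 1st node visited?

In-order visits the left subtree, then the node, then the right subtree.
At Q: go left to U.
  At U: go left to Z.
    At Z: go left to L.
      L is a leaf — visit L.
    Visit Z.
    At Z: go right to G.
      At G: go left to J.
        J is a leaf — visit J.
      Visit G.
      At G: no right child.
  Visit U.
  At U: go right to X.
    At X: go left to W.
      At W: go left to B.
        B is a leaf — visit B.
      Visit W.
      At W: no right child.
    Visit X.
    At X: go right to N.
      N is a leaf — visit N.
Visit Q.
At Q: no right child.
Full in-order sequence: L, Z, J, G, U, B, W, X, N, Q.

L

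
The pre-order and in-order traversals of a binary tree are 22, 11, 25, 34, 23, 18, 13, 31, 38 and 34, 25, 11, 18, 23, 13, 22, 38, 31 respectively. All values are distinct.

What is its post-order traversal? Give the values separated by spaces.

34 25 18 13 23 11 38 31 22

The first element of pre-order is the root; it splits in-order into left and right subtrees.
Root 22: left subtree has 6 nodes {34, 25, 11, 18, 23, 13}, right has 2 {38, 31}.
  Root 11: left subtree has 2 nodes {34, 25}, right has 3 {18, 23, 13}.
    Root 25: left subtree has 1 node {34}, right has 0 { }.
    Root 23: left subtree has 1 node {18}, right has 1 {13}.
  Root 31: left subtree has 1 node {38}, right has 0 { }.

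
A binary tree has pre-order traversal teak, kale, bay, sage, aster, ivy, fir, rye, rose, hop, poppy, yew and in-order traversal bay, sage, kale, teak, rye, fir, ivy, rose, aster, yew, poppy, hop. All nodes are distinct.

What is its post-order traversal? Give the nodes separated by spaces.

The first element of pre-order is the root; it splits in-order into left and right subtrees.
Root teak: left subtree has 3 nodes {bay, sage, kale}, right has 8 {rye, fir, ivy, rose, aster, yew, poppy, hop}.
  Root kale: left subtree has 2 nodes {bay, sage}, right has 0 { }.
    Root bay: left subtree has 0 nodes { }, right has 1 {sage}.
  Root aster: left subtree has 4 nodes {rye, fir, ivy, rose}, right has 3 {yew, poppy, hop}.
    Root ivy: left subtree has 2 nodes {rye, fir}, right has 1 {rose}.
      Root fir: left subtree has 1 node {rye}, right has 0 { }.
    Root hop: left subtree has 2 nodes {yew, poppy}, right has 0 { }.
      Root poppy: left subtree has 1 node {yew}, right has 0 { }.

sage bay kale rye fir rose ivy yew poppy hop aster teak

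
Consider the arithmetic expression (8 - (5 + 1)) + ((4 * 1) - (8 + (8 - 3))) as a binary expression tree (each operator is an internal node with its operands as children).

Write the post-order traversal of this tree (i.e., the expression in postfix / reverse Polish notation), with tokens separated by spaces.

Post-order on an expression tree gives postfix notation: for each operator, emit left operand, right operand, then the operator.

8 5 1 + - 4 1 * 8 8 3 - + - +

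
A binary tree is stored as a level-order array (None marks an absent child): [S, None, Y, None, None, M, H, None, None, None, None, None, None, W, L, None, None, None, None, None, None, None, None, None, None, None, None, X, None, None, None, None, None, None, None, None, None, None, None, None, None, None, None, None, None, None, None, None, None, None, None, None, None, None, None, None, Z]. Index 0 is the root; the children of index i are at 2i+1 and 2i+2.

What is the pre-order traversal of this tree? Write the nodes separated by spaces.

Pre-order visits the node, then its left subtree, then its right subtree.
Visit S.
At S: no left child.
At S: go right to Y.
  Visit Y.
  At Y: go left to M.
    M is a leaf — visit M.
  At Y: go right to H.
    Visit H.
    At H: go left to W.
      Visit W.
      At W: go left to X.
        Visit X.
        At X: no left child.
        At X: go right to Z.
          Z is a leaf — visit Z.
      At W: no right child.
    At H: go right to L.
      L is a leaf — visit L.

S Y M H W X Z L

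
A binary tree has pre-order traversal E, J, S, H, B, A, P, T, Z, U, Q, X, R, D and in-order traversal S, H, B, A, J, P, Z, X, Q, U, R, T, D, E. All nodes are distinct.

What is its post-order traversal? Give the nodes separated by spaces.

A B H S X Q R U Z D T P J E

The first element of pre-order is the root; it splits in-order into left and right subtrees.
Root E: left subtree has 13 nodes {S, H, B, A, J, P, Z, X, Q, U, R, T, D}, right has 0 { }.
  Root J: left subtree has 4 nodes {S, H, B, A}, right has 8 {P, Z, X, Q, U, R, T, D}.
    Root S: left subtree has 0 nodes { }, right has 3 {H, B, A}.
      Root H: left subtree has 0 nodes { }, right has 2 {B, A}.
        Root B: left subtree has 0 nodes { }, right has 1 {A}.
    Root P: left subtree has 0 nodes { }, right has 7 {Z, X, Q, U, R, T, D}.
      Root T: left subtree has 5 nodes {Z, X, Q, U, R}, right has 1 {D}.
        Root Z: left subtree has 0 nodes { }, right has 4 {X, Q, U, R}.
          Root U: left subtree has 2 nodes {X, Q}, right has 1 {R}.
            Root Q: left subtree has 1 node {X}, right has 0 { }.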